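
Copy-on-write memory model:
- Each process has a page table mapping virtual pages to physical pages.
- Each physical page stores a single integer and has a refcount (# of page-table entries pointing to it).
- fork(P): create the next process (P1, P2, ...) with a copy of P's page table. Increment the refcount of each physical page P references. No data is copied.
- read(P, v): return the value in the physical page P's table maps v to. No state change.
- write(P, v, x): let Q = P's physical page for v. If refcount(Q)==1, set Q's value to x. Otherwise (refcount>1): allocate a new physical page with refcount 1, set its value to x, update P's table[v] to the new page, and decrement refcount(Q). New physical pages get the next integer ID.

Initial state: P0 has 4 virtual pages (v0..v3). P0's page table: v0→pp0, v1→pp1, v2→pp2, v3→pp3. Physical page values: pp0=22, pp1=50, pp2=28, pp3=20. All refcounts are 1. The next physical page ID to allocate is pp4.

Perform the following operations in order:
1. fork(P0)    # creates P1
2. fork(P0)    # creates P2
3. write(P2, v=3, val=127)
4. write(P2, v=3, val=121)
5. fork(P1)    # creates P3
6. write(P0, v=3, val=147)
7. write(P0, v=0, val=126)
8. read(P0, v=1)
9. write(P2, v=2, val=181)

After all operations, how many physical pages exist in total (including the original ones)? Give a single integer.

Op 1: fork(P0) -> P1. 4 ppages; refcounts: pp0:2 pp1:2 pp2:2 pp3:2
Op 2: fork(P0) -> P2. 4 ppages; refcounts: pp0:3 pp1:3 pp2:3 pp3:3
Op 3: write(P2, v3, 127). refcount(pp3)=3>1 -> COPY to pp4. 5 ppages; refcounts: pp0:3 pp1:3 pp2:3 pp3:2 pp4:1
Op 4: write(P2, v3, 121). refcount(pp4)=1 -> write in place. 5 ppages; refcounts: pp0:3 pp1:3 pp2:3 pp3:2 pp4:1
Op 5: fork(P1) -> P3. 5 ppages; refcounts: pp0:4 pp1:4 pp2:4 pp3:3 pp4:1
Op 6: write(P0, v3, 147). refcount(pp3)=3>1 -> COPY to pp5. 6 ppages; refcounts: pp0:4 pp1:4 pp2:4 pp3:2 pp4:1 pp5:1
Op 7: write(P0, v0, 126). refcount(pp0)=4>1 -> COPY to pp6. 7 ppages; refcounts: pp0:3 pp1:4 pp2:4 pp3:2 pp4:1 pp5:1 pp6:1
Op 8: read(P0, v1) -> 50. No state change.
Op 9: write(P2, v2, 181). refcount(pp2)=4>1 -> COPY to pp7. 8 ppages; refcounts: pp0:3 pp1:4 pp2:3 pp3:2 pp4:1 pp5:1 pp6:1 pp7:1

Answer: 8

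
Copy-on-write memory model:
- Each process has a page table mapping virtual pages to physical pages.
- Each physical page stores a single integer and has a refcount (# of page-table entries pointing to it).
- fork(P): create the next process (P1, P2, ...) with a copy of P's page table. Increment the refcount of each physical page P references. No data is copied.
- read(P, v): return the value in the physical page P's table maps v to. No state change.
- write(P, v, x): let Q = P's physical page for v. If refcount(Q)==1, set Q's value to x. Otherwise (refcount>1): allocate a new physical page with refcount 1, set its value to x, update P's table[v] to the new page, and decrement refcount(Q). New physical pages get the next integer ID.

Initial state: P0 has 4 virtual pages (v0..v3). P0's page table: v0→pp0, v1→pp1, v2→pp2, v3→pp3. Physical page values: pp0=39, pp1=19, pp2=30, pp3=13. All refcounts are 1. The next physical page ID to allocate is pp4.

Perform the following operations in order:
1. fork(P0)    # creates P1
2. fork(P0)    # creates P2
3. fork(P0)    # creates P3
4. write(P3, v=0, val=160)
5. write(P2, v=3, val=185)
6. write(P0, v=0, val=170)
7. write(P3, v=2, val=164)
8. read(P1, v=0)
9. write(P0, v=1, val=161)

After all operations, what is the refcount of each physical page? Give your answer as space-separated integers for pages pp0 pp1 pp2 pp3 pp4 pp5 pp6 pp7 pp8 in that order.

Op 1: fork(P0) -> P1. 4 ppages; refcounts: pp0:2 pp1:2 pp2:2 pp3:2
Op 2: fork(P0) -> P2. 4 ppages; refcounts: pp0:3 pp1:3 pp2:3 pp3:3
Op 3: fork(P0) -> P3. 4 ppages; refcounts: pp0:4 pp1:4 pp2:4 pp3:4
Op 4: write(P3, v0, 160). refcount(pp0)=4>1 -> COPY to pp4. 5 ppages; refcounts: pp0:3 pp1:4 pp2:4 pp3:4 pp4:1
Op 5: write(P2, v3, 185). refcount(pp3)=4>1 -> COPY to pp5. 6 ppages; refcounts: pp0:3 pp1:4 pp2:4 pp3:3 pp4:1 pp5:1
Op 6: write(P0, v0, 170). refcount(pp0)=3>1 -> COPY to pp6. 7 ppages; refcounts: pp0:2 pp1:4 pp2:4 pp3:3 pp4:1 pp5:1 pp6:1
Op 7: write(P3, v2, 164). refcount(pp2)=4>1 -> COPY to pp7. 8 ppages; refcounts: pp0:2 pp1:4 pp2:3 pp3:3 pp4:1 pp5:1 pp6:1 pp7:1
Op 8: read(P1, v0) -> 39. No state change.
Op 9: write(P0, v1, 161). refcount(pp1)=4>1 -> COPY to pp8. 9 ppages; refcounts: pp0:2 pp1:3 pp2:3 pp3:3 pp4:1 pp5:1 pp6:1 pp7:1 pp8:1

Answer: 2 3 3 3 1 1 1 1 1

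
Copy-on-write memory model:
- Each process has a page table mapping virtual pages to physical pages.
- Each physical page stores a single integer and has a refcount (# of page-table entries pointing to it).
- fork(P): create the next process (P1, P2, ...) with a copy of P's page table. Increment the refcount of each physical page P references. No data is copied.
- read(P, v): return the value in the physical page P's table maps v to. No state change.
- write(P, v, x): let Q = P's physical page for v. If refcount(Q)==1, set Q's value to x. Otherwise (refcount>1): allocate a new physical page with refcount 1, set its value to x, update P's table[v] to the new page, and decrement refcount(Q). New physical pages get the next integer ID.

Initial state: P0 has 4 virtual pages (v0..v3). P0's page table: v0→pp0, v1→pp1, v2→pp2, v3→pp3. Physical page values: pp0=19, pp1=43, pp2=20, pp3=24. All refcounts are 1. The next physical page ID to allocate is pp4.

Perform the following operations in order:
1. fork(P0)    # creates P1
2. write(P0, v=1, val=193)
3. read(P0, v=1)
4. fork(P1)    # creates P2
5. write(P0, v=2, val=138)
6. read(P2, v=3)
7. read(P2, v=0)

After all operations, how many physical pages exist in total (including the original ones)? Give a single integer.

Op 1: fork(P0) -> P1. 4 ppages; refcounts: pp0:2 pp1:2 pp2:2 pp3:2
Op 2: write(P0, v1, 193). refcount(pp1)=2>1 -> COPY to pp4. 5 ppages; refcounts: pp0:2 pp1:1 pp2:2 pp3:2 pp4:1
Op 3: read(P0, v1) -> 193. No state change.
Op 4: fork(P1) -> P2. 5 ppages; refcounts: pp0:3 pp1:2 pp2:3 pp3:3 pp4:1
Op 5: write(P0, v2, 138). refcount(pp2)=3>1 -> COPY to pp5. 6 ppages; refcounts: pp0:3 pp1:2 pp2:2 pp3:3 pp4:1 pp5:1
Op 6: read(P2, v3) -> 24. No state change.
Op 7: read(P2, v0) -> 19. No state change.

Answer: 6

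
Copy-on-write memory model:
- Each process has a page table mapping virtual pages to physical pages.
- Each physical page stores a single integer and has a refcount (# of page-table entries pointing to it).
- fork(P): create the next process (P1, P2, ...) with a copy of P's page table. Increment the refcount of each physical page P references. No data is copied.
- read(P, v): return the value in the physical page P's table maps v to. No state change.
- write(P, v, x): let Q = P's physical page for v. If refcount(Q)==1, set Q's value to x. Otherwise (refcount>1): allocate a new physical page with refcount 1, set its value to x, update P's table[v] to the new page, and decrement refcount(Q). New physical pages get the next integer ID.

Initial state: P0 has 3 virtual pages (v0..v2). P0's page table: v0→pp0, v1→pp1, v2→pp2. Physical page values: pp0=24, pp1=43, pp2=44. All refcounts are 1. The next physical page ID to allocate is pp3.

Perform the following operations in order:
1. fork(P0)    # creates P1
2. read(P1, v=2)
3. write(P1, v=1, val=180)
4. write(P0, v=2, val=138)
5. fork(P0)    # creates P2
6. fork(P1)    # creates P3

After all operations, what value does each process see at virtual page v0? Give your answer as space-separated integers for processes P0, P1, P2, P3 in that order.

Answer: 24 24 24 24

Derivation:
Op 1: fork(P0) -> P1. 3 ppages; refcounts: pp0:2 pp1:2 pp2:2
Op 2: read(P1, v2) -> 44. No state change.
Op 3: write(P1, v1, 180). refcount(pp1)=2>1 -> COPY to pp3. 4 ppages; refcounts: pp0:2 pp1:1 pp2:2 pp3:1
Op 4: write(P0, v2, 138). refcount(pp2)=2>1 -> COPY to pp4. 5 ppages; refcounts: pp0:2 pp1:1 pp2:1 pp3:1 pp4:1
Op 5: fork(P0) -> P2. 5 ppages; refcounts: pp0:3 pp1:2 pp2:1 pp3:1 pp4:2
Op 6: fork(P1) -> P3. 5 ppages; refcounts: pp0:4 pp1:2 pp2:2 pp3:2 pp4:2
P0: v0 -> pp0 = 24
P1: v0 -> pp0 = 24
P2: v0 -> pp0 = 24
P3: v0 -> pp0 = 24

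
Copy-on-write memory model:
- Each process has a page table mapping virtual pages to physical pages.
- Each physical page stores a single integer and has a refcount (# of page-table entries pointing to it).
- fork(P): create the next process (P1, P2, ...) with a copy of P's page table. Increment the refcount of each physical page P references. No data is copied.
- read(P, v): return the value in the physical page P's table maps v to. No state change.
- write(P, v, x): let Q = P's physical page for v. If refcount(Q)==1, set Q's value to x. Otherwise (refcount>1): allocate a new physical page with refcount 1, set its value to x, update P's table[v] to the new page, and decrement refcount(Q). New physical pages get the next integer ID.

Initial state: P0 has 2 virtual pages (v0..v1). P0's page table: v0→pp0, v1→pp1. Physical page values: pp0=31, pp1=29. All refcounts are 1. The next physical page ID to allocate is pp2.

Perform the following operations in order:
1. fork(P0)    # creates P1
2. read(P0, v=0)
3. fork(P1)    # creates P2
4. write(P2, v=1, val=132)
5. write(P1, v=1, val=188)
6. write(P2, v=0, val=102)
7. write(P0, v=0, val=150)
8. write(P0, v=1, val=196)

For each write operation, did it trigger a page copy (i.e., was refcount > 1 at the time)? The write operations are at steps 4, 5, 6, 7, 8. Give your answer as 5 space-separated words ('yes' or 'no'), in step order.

Op 1: fork(P0) -> P1. 2 ppages; refcounts: pp0:2 pp1:2
Op 2: read(P0, v0) -> 31. No state change.
Op 3: fork(P1) -> P2. 2 ppages; refcounts: pp0:3 pp1:3
Op 4: write(P2, v1, 132). refcount(pp1)=3>1 -> COPY to pp2. 3 ppages; refcounts: pp0:3 pp1:2 pp2:1
Op 5: write(P1, v1, 188). refcount(pp1)=2>1 -> COPY to pp3. 4 ppages; refcounts: pp0:3 pp1:1 pp2:1 pp3:1
Op 6: write(P2, v0, 102). refcount(pp0)=3>1 -> COPY to pp4. 5 ppages; refcounts: pp0:2 pp1:1 pp2:1 pp3:1 pp4:1
Op 7: write(P0, v0, 150). refcount(pp0)=2>1 -> COPY to pp5. 6 ppages; refcounts: pp0:1 pp1:1 pp2:1 pp3:1 pp4:1 pp5:1
Op 8: write(P0, v1, 196). refcount(pp1)=1 -> write in place. 6 ppages; refcounts: pp0:1 pp1:1 pp2:1 pp3:1 pp4:1 pp5:1

yes yes yes yes no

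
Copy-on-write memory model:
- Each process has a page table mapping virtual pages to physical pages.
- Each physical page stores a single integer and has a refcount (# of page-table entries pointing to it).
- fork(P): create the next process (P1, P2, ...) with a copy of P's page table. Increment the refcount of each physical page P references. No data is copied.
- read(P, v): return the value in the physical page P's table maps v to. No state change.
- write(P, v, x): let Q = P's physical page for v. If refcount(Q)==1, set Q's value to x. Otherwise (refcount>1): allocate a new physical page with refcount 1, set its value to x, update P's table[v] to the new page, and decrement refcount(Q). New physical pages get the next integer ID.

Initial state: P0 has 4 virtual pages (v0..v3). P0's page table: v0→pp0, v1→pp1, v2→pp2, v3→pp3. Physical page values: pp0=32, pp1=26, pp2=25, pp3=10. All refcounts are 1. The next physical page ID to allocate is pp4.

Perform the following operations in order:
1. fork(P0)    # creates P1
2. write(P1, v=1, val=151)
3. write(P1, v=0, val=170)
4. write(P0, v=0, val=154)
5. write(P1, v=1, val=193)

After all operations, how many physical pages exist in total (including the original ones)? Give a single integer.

Answer: 6

Derivation:
Op 1: fork(P0) -> P1. 4 ppages; refcounts: pp0:2 pp1:2 pp2:2 pp3:2
Op 2: write(P1, v1, 151). refcount(pp1)=2>1 -> COPY to pp4. 5 ppages; refcounts: pp0:2 pp1:1 pp2:2 pp3:2 pp4:1
Op 3: write(P1, v0, 170). refcount(pp0)=2>1 -> COPY to pp5. 6 ppages; refcounts: pp0:1 pp1:1 pp2:2 pp3:2 pp4:1 pp5:1
Op 4: write(P0, v0, 154). refcount(pp0)=1 -> write in place. 6 ppages; refcounts: pp0:1 pp1:1 pp2:2 pp3:2 pp4:1 pp5:1
Op 5: write(P1, v1, 193). refcount(pp4)=1 -> write in place. 6 ppages; refcounts: pp0:1 pp1:1 pp2:2 pp3:2 pp4:1 pp5:1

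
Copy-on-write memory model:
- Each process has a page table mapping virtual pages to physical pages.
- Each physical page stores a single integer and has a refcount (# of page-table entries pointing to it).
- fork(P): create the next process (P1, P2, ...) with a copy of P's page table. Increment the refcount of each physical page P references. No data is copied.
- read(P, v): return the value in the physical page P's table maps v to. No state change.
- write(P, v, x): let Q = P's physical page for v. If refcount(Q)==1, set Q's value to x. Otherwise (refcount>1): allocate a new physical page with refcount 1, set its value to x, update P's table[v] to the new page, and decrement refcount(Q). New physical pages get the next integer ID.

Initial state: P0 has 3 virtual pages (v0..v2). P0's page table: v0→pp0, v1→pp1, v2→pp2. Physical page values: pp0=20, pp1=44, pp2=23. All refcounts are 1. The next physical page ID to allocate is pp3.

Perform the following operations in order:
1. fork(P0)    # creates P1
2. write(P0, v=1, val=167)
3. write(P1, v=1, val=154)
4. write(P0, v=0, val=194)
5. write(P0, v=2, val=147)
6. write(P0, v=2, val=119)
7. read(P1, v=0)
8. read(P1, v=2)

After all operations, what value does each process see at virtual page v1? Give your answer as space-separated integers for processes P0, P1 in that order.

Op 1: fork(P0) -> P1. 3 ppages; refcounts: pp0:2 pp1:2 pp2:2
Op 2: write(P0, v1, 167). refcount(pp1)=2>1 -> COPY to pp3. 4 ppages; refcounts: pp0:2 pp1:1 pp2:2 pp3:1
Op 3: write(P1, v1, 154). refcount(pp1)=1 -> write in place. 4 ppages; refcounts: pp0:2 pp1:1 pp2:2 pp3:1
Op 4: write(P0, v0, 194). refcount(pp0)=2>1 -> COPY to pp4. 5 ppages; refcounts: pp0:1 pp1:1 pp2:2 pp3:1 pp4:1
Op 5: write(P0, v2, 147). refcount(pp2)=2>1 -> COPY to pp5. 6 ppages; refcounts: pp0:1 pp1:1 pp2:1 pp3:1 pp4:1 pp5:1
Op 6: write(P0, v2, 119). refcount(pp5)=1 -> write in place. 6 ppages; refcounts: pp0:1 pp1:1 pp2:1 pp3:1 pp4:1 pp5:1
Op 7: read(P1, v0) -> 20. No state change.
Op 8: read(P1, v2) -> 23. No state change.
P0: v1 -> pp3 = 167
P1: v1 -> pp1 = 154

Answer: 167 154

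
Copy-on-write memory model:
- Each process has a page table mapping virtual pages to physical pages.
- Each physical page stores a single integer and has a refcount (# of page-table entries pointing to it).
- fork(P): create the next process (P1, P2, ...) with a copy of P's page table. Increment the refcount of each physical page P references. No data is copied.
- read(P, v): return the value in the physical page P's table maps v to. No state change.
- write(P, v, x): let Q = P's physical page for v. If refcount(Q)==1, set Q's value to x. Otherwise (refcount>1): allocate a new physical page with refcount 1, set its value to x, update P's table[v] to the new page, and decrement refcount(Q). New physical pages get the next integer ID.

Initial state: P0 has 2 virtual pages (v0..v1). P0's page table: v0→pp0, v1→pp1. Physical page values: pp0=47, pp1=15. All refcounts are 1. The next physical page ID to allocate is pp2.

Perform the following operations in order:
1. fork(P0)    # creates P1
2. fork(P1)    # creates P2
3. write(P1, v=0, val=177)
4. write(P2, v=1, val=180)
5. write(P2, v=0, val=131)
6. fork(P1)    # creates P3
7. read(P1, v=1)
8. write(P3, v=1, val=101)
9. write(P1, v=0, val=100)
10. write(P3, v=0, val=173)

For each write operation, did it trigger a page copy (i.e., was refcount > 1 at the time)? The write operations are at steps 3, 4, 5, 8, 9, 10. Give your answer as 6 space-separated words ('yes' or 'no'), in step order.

Op 1: fork(P0) -> P1. 2 ppages; refcounts: pp0:2 pp1:2
Op 2: fork(P1) -> P2. 2 ppages; refcounts: pp0:3 pp1:3
Op 3: write(P1, v0, 177). refcount(pp0)=3>1 -> COPY to pp2. 3 ppages; refcounts: pp0:2 pp1:3 pp2:1
Op 4: write(P2, v1, 180). refcount(pp1)=3>1 -> COPY to pp3. 4 ppages; refcounts: pp0:2 pp1:2 pp2:1 pp3:1
Op 5: write(P2, v0, 131). refcount(pp0)=2>1 -> COPY to pp4. 5 ppages; refcounts: pp0:1 pp1:2 pp2:1 pp3:1 pp4:1
Op 6: fork(P1) -> P3. 5 ppages; refcounts: pp0:1 pp1:3 pp2:2 pp3:1 pp4:1
Op 7: read(P1, v1) -> 15. No state change.
Op 8: write(P3, v1, 101). refcount(pp1)=3>1 -> COPY to pp5. 6 ppages; refcounts: pp0:1 pp1:2 pp2:2 pp3:1 pp4:1 pp5:1
Op 9: write(P1, v0, 100). refcount(pp2)=2>1 -> COPY to pp6. 7 ppages; refcounts: pp0:1 pp1:2 pp2:1 pp3:1 pp4:1 pp5:1 pp6:1
Op 10: write(P3, v0, 173). refcount(pp2)=1 -> write in place. 7 ppages; refcounts: pp0:1 pp1:2 pp2:1 pp3:1 pp4:1 pp5:1 pp6:1

yes yes yes yes yes no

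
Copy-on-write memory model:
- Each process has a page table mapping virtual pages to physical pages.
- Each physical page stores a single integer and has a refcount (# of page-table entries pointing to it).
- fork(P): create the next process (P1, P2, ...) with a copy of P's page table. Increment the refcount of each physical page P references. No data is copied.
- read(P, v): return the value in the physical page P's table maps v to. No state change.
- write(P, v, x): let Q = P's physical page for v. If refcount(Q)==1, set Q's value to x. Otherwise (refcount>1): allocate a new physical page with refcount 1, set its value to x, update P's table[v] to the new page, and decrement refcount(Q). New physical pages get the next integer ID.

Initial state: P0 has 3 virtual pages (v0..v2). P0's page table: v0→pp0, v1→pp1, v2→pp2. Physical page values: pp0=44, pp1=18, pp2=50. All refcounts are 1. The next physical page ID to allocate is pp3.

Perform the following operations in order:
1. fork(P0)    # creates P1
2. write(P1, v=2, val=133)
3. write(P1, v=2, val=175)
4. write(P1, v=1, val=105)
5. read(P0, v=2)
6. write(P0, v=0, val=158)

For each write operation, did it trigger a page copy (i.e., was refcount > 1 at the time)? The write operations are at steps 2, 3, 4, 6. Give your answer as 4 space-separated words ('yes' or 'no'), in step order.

Op 1: fork(P0) -> P1. 3 ppages; refcounts: pp0:2 pp1:2 pp2:2
Op 2: write(P1, v2, 133). refcount(pp2)=2>1 -> COPY to pp3. 4 ppages; refcounts: pp0:2 pp1:2 pp2:1 pp3:1
Op 3: write(P1, v2, 175). refcount(pp3)=1 -> write in place. 4 ppages; refcounts: pp0:2 pp1:2 pp2:1 pp3:1
Op 4: write(P1, v1, 105). refcount(pp1)=2>1 -> COPY to pp4. 5 ppages; refcounts: pp0:2 pp1:1 pp2:1 pp3:1 pp4:1
Op 5: read(P0, v2) -> 50. No state change.
Op 6: write(P0, v0, 158). refcount(pp0)=2>1 -> COPY to pp5. 6 ppages; refcounts: pp0:1 pp1:1 pp2:1 pp3:1 pp4:1 pp5:1

yes no yes yes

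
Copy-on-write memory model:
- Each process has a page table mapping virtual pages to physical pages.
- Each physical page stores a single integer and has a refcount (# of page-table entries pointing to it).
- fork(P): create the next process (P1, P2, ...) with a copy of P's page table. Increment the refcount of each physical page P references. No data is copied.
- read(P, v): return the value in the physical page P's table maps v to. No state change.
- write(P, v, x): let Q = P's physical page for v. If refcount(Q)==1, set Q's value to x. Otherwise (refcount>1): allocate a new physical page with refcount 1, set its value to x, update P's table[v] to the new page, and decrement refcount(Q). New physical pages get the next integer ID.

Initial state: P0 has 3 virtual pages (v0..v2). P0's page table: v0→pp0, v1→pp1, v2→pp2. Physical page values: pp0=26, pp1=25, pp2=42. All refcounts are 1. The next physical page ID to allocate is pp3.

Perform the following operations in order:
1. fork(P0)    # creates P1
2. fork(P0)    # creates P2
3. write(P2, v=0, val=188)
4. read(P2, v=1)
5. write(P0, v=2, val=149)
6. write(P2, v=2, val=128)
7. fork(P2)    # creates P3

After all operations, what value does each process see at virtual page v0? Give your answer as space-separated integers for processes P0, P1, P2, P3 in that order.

Answer: 26 26 188 188

Derivation:
Op 1: fork(P0) -> P1. 3 ppages; refcounts: pp0:2 pp1:2 pp2:2
Op 2: fork(P0) -> P2. 3 ppages; refcounts: pp0:3 pp1:3 pp2:3
Op 3: write(P2, v0, 188). refcount(pp0)=3>1 -> COPY to pp3. 4 ppages; refcounts: pp0:2 pp1:3 pp2:3 pp3:1
Op 4: read(P2, v1) -> 25. No state change.
Op 5: write(P0, v2, 149). refcount(pp2)=3>1 -> COPY to pp4. 5 ppages; refcounts: pp0:2 pp1:3 pp2:2 pp3:1 pp4:1
Op 6: write(P2, v2, 128). refcount(pp2)=2>1 -> COPY to pp5. 6 ppages; refcounts: pp0:2 pp1:3 pp2:1 pp3:1 pp4:1 pp5:1
Op 7: fork(P2) -> P3. 6 ppages; refcounts: pp0:2 pp1:4 pp2:1 pp3:2 pp4:1 pp5:2
P0: v0 -> pp0 = 26
P1: v0 -> pp0 = 26
P2: v0 -> pp3 = 188
P3: v0 -> pp3 = 188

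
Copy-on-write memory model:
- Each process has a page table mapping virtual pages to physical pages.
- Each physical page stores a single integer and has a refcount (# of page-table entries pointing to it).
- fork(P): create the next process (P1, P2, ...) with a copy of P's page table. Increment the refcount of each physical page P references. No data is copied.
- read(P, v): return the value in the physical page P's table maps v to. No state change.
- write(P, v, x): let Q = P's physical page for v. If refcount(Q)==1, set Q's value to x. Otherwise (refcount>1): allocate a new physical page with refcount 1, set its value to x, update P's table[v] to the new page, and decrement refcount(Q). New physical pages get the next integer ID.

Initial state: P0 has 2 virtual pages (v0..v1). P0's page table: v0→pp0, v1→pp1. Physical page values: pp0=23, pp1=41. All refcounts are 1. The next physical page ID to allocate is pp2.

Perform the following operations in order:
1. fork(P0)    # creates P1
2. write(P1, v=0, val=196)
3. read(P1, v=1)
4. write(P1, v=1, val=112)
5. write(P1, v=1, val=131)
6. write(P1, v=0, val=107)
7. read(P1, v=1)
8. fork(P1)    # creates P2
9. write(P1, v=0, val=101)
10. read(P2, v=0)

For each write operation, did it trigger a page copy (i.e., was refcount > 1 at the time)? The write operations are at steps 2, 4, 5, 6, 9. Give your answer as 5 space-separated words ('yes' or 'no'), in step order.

Op 1: fork(P0) -> P1. 2 ppages; refcounts: pp0:2 pp1:2
Op 2: write(P1, v0, 196). refcount(pp0)=2>1 -> COPY to pp2. 3 ppages; refcounts: pp0:1 pp1:2 pp2:1
Op 3: read(P1, v1) -> 41. No state change.
Op 4: write(P1, v1, 112). refcount(pp1)=2>1 -> COPY to pp3. 4 ppages; refcounts: pp0:1 pp1:1 pp2:1 pp3:1
Op 5: write(P1, v1, 131). refcount(pp3)=1 -> write in place. 4 ppages; refcounts: pp0:1 pp1:1 pp2:1 pp3:1
Op 6: write(P1, v0, 107). refcount(pp2)=1 -> write in place. 4 ppages; refcounts: pp0:1 pp1:1 pp2:1 pp3:1
Op 7: read(P1, v1) -> 131. No state change.
Op 8: fork(P1) -> P2. 4 ppages; refcounts: pp0:1 pp1:1 pp2:2 pp3:2
Op 9: write(P1, v0, 101). refcount(pp2)=2>1 -> COPY to pp4. 5 ppages; refcounts: pp0:1 pp1:1 pp2:1 pp3:2 pp4:1
Op 10: read(P2, v0) -> 107. No state change.

yes yes no no yes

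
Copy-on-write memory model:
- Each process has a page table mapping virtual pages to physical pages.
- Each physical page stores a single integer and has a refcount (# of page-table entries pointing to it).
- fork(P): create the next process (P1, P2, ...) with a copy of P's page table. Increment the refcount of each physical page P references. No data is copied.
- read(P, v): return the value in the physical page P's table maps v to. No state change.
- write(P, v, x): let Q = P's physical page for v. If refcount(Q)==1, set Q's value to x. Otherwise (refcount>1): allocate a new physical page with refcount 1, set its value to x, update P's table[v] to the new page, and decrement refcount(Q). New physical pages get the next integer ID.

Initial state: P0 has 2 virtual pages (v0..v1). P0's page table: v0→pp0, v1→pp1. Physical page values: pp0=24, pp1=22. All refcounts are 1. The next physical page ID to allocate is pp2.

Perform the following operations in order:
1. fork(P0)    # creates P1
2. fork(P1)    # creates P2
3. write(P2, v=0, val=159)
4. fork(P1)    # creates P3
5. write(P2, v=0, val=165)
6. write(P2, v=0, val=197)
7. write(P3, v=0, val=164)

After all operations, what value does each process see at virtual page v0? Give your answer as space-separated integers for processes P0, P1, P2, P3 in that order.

Op 1: fork(P0) -> P1. 2 ppages; refcounts: pp0:2 pp1:2
Op 2: fork(P1) -> P2. 2 ppages; refcounts: pp0:3 pp1:3
Op 3: write(P2, v0, 159). refcount(pp0)=3>1 -> COPY to pp2. 3 ppages; refcounts: pp0:2 pp1:3 pp2:1
Op 4: fork(P1) -> P3. 3 ppages; refcounts: pp0:3 pp1:4 pp2:1
Op 5: write(P2, v0, 165). refcount(pp2)=1 -> write in place. 3 ppages; refcounts: pp0:3 pp1:4 pp2:1
Op 6: write(P2, v0, 197). refcount(pp2)=1 -> write in place. 3 ppages; refcounts: pp0:3 pp1:4 pp2:1
Op 7: write(P3, v0, 164). refcount(pp0)=3>1 -> COPY to pp3. 4 ppages; refcounts: pp0:2 pp1:4 pp2:1 pp3:1
P0: v0 -> pp0 = 24
P1: v0 -> pp0 = 24
P2: v0 -> pp2 = 197
P3: v0 -> pp3 = 164

Answer: 24 24 197 164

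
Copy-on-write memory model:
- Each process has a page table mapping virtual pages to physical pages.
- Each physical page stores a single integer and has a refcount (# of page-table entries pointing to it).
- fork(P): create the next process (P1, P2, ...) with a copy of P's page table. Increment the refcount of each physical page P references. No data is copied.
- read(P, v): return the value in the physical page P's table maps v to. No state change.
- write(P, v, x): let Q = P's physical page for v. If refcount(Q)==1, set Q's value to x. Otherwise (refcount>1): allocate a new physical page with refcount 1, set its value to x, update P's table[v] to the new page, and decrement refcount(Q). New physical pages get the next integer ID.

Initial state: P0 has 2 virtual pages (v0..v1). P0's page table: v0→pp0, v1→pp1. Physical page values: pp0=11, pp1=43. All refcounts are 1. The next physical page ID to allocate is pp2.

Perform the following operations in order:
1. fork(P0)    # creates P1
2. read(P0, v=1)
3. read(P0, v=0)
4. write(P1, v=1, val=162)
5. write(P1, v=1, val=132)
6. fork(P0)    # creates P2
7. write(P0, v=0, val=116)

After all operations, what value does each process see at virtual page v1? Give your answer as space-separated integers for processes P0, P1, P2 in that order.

Op 1: fork(P0) -> P1. 2 ppages; refcounts: pp0:2 pp1:2
Op 2: read(P0, v1) -> 43. No state change.
Op 3: read(P0, v0) -> 11. No state change.
Op 4: write(P1, v1, 162). refcount(pp1)=2>1 -> COPY to pp2. 3 ppages; refcounts: pp0:2 pp1:1 pp2:1
Op 5: write(P1, v1, 132). refcount(pp2)=1 -> write in place. 3 ppages; refcounts: pp0:2 pp1:1 pp2:1
Op 6: fork(P0) -> P2. 3 ppages; refcounts: pp0:3 pp1:2 pp2:1
Op 7: write(P0, v0, 116). refcount(pp0)=3>1 -> COPY to pp3. 4 ppages; refcounts: pp0:2 pp1:2 pp2:1 pp3:1
P0: v1 -> pp1 = 43
P1: v1 -> pp2 = 132
P2: v1 -> pp1 = 43

Answer: 43 132 43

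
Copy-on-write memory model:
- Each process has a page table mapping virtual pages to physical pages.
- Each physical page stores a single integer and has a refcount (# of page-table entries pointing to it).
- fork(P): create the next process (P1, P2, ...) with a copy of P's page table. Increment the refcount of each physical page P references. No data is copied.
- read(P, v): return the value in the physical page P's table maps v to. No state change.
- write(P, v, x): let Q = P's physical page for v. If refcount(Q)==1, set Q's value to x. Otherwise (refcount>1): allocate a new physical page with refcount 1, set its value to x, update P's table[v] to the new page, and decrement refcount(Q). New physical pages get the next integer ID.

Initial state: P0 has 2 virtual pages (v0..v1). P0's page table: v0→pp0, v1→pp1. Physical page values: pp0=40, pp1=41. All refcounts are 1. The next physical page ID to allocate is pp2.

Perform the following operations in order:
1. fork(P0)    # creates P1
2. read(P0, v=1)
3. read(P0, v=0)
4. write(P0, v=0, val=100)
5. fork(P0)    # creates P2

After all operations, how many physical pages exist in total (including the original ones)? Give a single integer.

Answer: 3

Derivation:
Op 1: fork(P0) -> P1. 2 ppages; refcounts: pp0:2 pp1:2
Op 2: read(P0, v1) -> 41. No state change.
Op 3: read(P0, v0) -> 40. No state change.
Op 4: write(P0, v0, 100). refcount(pp0)=2>1 -> COPY to pp2. 3 ppages; refcounts: pp0:1 pp1:2 pp2:1
Op 5: fork(P0) -> P2. 3 ppages; refcounts: pp0:1 pp1:3 pp2:2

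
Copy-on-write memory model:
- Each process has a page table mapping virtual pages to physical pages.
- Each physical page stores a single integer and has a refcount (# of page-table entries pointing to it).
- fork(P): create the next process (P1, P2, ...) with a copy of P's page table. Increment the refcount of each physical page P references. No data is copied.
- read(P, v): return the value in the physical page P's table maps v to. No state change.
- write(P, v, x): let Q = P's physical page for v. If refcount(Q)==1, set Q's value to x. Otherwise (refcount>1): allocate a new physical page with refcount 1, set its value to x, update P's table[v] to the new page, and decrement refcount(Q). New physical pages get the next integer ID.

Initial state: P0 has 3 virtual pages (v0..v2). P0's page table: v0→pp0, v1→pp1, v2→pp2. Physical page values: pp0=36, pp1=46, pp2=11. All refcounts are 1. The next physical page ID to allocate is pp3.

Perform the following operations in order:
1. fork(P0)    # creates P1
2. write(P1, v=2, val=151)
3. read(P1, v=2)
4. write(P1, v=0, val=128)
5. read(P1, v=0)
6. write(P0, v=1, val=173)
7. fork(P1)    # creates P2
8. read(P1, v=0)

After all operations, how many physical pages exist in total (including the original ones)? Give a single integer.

Op 1: fork(P0) -> P1. 3 ppages; refcounts: pp0:2 pp1:2 pp2:2
Op 2: write(P1, v2, 151). refcount(pp2)=2>1 -> COPY to pp3. 4 ppages; refcounts: pp0:2 pp1:2 pp2:1 pp3:1
Op 3: read(P1, v2) -> 151. No state change.
Op 4: write(P1, v0, 128). refcount(pp0)=2>1 -> COPY to pp4. 5 ppages; refcounts: pp0:1 pp1:2 pp2:1 pp3:1 pp4:1
Op 5: read(P1, v0) -> 128. No state change.
Op 6: write(P0, v1, 173). refcount(pp1)=2>1 -> COPY to pp5. 6 ppages; refcounts: pp0:1 pp1:1 pp2:1 pp3:1 pp4:1 pp5:1
Op 7: fork(P1) -> P2. 6 ppages; refcounts: pp0:1 pp1:2 pp2:1 pp3:2 pp4:2 pp5:1
Op 8: read(P1, v0) -> 128. No state change.

Answer: 6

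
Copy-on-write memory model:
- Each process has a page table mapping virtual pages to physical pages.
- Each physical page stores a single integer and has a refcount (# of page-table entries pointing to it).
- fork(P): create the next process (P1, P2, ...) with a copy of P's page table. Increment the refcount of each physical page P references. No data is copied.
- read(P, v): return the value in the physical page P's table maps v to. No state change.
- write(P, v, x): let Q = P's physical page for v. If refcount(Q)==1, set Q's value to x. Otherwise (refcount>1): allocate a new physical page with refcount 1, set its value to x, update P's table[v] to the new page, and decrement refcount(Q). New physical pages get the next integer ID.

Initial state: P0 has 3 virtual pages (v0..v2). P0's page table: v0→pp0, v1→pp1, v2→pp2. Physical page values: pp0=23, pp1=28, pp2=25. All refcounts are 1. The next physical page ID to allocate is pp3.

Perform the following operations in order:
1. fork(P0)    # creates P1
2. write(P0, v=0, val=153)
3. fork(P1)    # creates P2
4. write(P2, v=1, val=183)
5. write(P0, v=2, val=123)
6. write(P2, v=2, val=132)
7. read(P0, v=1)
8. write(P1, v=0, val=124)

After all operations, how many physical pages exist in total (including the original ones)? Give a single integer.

Op 1: fork(P0) -> P1. 3 ppages; refcounts: pp0:2 pp1:2 pp2:2
Op 2: write(P0, v0, 153). refcount(pp0)=2>1 -> COPY to pp3. 4 ppages; refcounts: pp0:1 pp1:2 pp2:2 pp3:1
Op 3: fork(P1) -> P2. 4 ppages; refcounts: pp0:2 pp1:3 pp2:3 pp3:1
Op 4: write(P2, v1, 183). refcount(pp1)=3>1 -> COPY to pp4. 5 ppages; refcounts: pp0:2 pp1:2 pp2:3 pp3:1 pp4:1
Op 5: write(P0, v2, 123). refcount(pp2)=3>1 -> COPY to pp5. 6 ppages; refcounts: pp0:2 pp1:2 pp2:2 pp3:1 pp4:1 pp5:1
Op 6: write(P2, v2, 132). refcount(pp2)=2>1 -> COPY to pp6. 7 ppages; refcounts: pp0:2 pp1:2 pp2:1 pp3:1 pp4:1 pp5:1 pp6:1
Op 7: read(P0, v1) -> 28. No state change.
Op 8: write(P1, v0, 124). refcount(pp0)=2>1 -> COPY to pp7. 8 ppages; refcounts: pp0:1 pp1:2 pp2:1 pp3:1 pp4:1 pp5:1 pp6:1 pp7:1

Answer: 8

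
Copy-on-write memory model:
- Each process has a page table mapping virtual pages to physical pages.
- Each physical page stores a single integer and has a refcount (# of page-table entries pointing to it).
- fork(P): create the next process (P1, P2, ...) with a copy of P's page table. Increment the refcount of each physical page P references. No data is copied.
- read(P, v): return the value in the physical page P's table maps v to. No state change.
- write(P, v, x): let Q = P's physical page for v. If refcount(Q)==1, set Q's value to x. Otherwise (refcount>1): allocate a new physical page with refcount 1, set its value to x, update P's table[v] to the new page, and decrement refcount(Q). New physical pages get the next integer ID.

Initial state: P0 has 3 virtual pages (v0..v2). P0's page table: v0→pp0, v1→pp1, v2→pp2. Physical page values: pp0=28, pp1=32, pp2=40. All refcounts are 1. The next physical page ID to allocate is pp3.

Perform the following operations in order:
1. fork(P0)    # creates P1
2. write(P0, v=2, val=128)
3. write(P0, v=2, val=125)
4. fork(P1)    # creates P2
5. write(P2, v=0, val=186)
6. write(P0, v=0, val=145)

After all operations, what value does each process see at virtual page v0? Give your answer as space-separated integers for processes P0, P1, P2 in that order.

Op 1: fork(P0) -> P1. 3 ppages; refcounts: pp0:2 pp1:2 pp2:2
Op 2: write(P0, v2, 128). refcount(pp2)=2>1 -> COPY to pp3. 4 ppages; refcounts: pp0:2 pp1:2 pp2:1 pp3:1
Op 3: write(P0, v2, 125). refcount(pp3)=1 -> write in place. 4 ppages; refcounts: pp0:2 pp1:2 pp2:1 pp3:1
Op 4: fork(P1) -> P2. 4 ppages; refcounts: pp0:3 pp1:3 pp2:2 pp3:1
Op 5: write(P2, v0, 186). refcount(pp0)=3>1 -> COPY to pp4. 5 ppages; refcounts: pp0:2 pp1:3 pp2:2 pp3:1 pp4:1
Op 6: write(P0, v0, 145). refcount(pp0)=2>1 -> COPY to pp5. 6 ppages; refcounts: pp0:1 pp1:3 pp2:2 pp3:1 pp4:1 pp5:1
P0: v0 -> pp5 = 145
P1: v0 -> pp0 = 28
P2: v0 -> pp4 = 186

Answer: 145 28 186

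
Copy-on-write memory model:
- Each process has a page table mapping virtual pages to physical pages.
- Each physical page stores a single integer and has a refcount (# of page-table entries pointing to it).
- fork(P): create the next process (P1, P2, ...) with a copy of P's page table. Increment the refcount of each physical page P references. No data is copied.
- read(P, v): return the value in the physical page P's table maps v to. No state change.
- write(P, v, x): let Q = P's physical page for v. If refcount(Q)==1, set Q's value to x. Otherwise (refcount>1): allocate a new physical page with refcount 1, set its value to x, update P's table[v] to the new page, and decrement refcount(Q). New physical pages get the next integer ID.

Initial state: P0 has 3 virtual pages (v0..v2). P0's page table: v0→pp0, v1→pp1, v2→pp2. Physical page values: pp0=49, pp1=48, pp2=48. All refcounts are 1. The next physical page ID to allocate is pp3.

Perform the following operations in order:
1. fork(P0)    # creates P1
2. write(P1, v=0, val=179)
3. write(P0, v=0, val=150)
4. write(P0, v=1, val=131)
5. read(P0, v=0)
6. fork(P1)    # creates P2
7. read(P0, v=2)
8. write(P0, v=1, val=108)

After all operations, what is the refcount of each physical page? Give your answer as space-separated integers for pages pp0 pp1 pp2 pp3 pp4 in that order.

Op 1: fork(P0) -> P1. 3 ppages; refcounts: pp0:2 pp1:2 pp2:2
Op 2: write(P1, v0, 179). refcount(pp0)=2>1 -> COPY to pp3. 4 ppages; refcounts: pp0:1 pp1:2 pp2:2 pp3:1
Op 3: write(P0, v0, 150). refcount(pp0)=1 -> write in place. 4 ppages; refcounts: pp0:1 pp1:2 pp2:2 pp3:1
Op 4: write(P0, v1, 131). refcount(pp1)=2>1 -> COPY to pp4. 5 ppages; refcounts: pp0:1 pp1:1 pp2:2 pp3:1 pp4:1
Op 5: read(P0, v0) -> 150. No state change.
Op 6: fork(P1) -> P2. 5 ppages; refcounts: pp0:1 pp1:2 pp2:3 pp3:2 pp4:1
Op 7: read(P0, v2) -> 48. No state change.
Op 8: write(P0, v1, 108). refcount(pp4)=1 -> write in place. 5 ppages; refcounts: pp0:1 pp1:2 pp2:3 pp3:2 pp4:1

Answer: 1 2 3 2 1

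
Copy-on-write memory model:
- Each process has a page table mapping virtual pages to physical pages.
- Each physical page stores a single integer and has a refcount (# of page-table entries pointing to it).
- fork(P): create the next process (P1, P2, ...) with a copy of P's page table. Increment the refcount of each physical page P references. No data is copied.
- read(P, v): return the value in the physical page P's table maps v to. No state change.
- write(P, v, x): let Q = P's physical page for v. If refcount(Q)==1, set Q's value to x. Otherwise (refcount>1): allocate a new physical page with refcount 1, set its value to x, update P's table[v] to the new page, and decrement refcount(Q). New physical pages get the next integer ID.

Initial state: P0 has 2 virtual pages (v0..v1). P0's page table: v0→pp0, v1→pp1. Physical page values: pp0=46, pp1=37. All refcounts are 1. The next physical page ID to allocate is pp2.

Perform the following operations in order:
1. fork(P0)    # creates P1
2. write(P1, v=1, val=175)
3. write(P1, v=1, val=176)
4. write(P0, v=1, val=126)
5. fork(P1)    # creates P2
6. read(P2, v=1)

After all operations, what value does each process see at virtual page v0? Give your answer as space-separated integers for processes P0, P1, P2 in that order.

Answer: 46 46 46

Derivation:
Op 1: fork(P0) -> P1. 2 ppages; refcounts: pp0:2 pp1:2
Op 2: write(P1, v1, 175). refcount(pp1)=2>1 -> COPY to pp2. 3 ppages; refcounts: pp0:2 pp1:1 pp2:1
Op 3: write(P1, v1, 176). refcount(pp2)=1 -> write in place. 3 ppages; refcounts: pp0:2 pp1:1 pp2:1
Op 4: write(P0, v1, 126). refcount(pp1)=1 -> write in place. 3 ppages; refcounts: pp0:2 pp1:1 pp2:1
Op 5: fork(P1) -> P2. 3 ppages; refcounts: pp0:3 pp1:1 pp2:2
Op 6: read(P2, v1) -> 176. No state change.
P0: v0 -> pp0 = 46
P1: v0 -> pp0 = 46
P2: v0 -> pp0 = 46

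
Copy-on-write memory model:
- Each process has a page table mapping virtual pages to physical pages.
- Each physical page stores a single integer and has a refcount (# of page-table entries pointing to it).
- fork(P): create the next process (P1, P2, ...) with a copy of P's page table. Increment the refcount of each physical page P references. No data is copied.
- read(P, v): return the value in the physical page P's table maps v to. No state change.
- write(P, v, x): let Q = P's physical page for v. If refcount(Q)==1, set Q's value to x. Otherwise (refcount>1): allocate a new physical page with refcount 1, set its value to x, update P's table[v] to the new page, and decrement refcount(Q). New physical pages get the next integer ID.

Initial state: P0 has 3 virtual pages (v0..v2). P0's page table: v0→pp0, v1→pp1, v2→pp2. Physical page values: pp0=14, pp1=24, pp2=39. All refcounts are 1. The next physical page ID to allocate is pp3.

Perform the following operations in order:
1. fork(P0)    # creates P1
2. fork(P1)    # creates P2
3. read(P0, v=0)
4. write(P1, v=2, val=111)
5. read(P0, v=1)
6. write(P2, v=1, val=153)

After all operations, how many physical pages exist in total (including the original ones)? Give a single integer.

Op 1: fork(P0) -> P1. 3 ppages; refcounts: pp0:2 pp1:2 pp2:2
Op 2: fork(P1) -> P2. 3 ppages; refcounts: pp0:3 pp1:3 pp2:3
Op 3: read(P0, v0) -> 14. No state change.
Op 4: write(P1, v2, 111). refcount(pp2)=3>1 -> COPY to pp3. 4 ppages; refcounts: pp0:3 pp1:3 pp2:2 pp3:1
Op 5: read(P0, v1) -> 24. No state change.
Op 6: write(P2, v1, 153). refcount(pp1)=3>1 -> COPY to pp4. 5 ppages; refcounts: pp0:3 pp1:2 pp2:2 pp3:1 pp4:1

Answer: 5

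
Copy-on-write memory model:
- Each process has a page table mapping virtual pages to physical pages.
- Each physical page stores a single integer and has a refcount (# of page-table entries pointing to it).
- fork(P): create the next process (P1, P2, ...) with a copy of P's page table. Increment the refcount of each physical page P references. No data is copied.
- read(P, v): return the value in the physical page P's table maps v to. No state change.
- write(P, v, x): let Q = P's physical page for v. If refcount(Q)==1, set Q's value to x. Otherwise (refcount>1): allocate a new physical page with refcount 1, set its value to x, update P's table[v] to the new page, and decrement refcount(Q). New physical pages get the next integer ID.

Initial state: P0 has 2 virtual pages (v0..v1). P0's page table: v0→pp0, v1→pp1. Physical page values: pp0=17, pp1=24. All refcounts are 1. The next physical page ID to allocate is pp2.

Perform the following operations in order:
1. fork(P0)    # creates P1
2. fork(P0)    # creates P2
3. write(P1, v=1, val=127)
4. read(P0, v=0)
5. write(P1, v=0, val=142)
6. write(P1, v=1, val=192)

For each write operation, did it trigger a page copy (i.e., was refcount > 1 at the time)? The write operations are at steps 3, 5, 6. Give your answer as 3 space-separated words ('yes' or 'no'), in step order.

Op 1: fork(P0) -> P1. 2 ppages; refcounts: pp0:2 pp1:2
Op 2: fork(P0) -> P2. 2 ppages; refcounts: pp0:3 pp1:3
Op 3: write(P1, v1, 127). refcount(pp1)=3>1 -> COPY to pp2. 3 ppages; refcounts: pp0:3 pp1:2 pp2:1
Op 4: read(P0, v0) -> 17. No state change.
Op 5: write(P1, v0, 142). refcount(pp0)=3>1 -> COPY to pp3. 4 ppages; refcounts: pp0:2 pp1:2 pp2:1 pp3:1
Op 6: write(P1, v1, 192). refcount(pp2)=1 -> write in place. 4 ppages; refcounts: pp0:2 pp1:2 pp2:1 pp3:1

yes yes no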